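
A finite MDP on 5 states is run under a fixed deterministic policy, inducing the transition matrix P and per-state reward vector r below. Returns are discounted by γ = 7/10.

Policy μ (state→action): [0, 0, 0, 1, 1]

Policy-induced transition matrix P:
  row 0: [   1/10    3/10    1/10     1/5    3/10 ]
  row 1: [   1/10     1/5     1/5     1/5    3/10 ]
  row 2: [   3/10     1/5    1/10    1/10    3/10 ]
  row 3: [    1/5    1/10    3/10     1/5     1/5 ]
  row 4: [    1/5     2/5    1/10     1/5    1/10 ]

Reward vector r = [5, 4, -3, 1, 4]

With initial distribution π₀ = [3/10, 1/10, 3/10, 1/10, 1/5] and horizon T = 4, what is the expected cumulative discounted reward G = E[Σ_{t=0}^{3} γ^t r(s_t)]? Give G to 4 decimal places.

G = 5.9096

t=0: π = [0.3000, 0.1000, 0.3000, 0.1000, 0.2000], E[r] = 1.9000, γ^t·E[r] = 1.900000, running G = 1.900000
t=1: π = [0.1900, 0.2600, 0.1300, 0.1700, 0.2500], E[r] = 2.7700, γ^t·E[r] = 1.939000, running G = 3.839000
t=2: π = [0.1680, 0.2520, 0.1600, 0.1870, 0.2330], E[r] = 2.4870, γ^t·E[r] = 1.218630, running G = 5.057630
t=3: π = [0.1740, 0.2447, 0.1626, 0.1840, 0.2347], E[r] = 2.4838, γ^t·E[r] = 0.851943, running G = 5.909573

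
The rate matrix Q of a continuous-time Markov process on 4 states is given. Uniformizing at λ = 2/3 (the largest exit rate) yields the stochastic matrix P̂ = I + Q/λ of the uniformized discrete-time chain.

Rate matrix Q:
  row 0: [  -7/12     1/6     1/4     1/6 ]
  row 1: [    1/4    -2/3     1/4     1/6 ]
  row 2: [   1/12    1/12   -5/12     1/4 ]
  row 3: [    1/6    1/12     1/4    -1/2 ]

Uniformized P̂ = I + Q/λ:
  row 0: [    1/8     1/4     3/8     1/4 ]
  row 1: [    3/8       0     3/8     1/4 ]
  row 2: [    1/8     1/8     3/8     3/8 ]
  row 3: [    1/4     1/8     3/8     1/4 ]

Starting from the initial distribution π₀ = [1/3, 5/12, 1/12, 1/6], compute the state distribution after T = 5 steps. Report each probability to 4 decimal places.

t=0: π = [0.3333, 0.4167, 0.0833, 0.1667]
t=1: π = [0.2500, 0.1146, 0.3750, 0.2604]
t=2: π = [0.1862, 0.1419, 0.3750, 0.2969]
t=3: π = [0.1976, 0.1305, 0.3750, 0.2969]
t=4: π = [0.1947, 0.1334, 0.3750, 0.2969]
t=5: π = [0.1955, 0.1327, 0.3750, 0.2969]

π = [0.1955, 0.1327, 0.3750, 0.2969]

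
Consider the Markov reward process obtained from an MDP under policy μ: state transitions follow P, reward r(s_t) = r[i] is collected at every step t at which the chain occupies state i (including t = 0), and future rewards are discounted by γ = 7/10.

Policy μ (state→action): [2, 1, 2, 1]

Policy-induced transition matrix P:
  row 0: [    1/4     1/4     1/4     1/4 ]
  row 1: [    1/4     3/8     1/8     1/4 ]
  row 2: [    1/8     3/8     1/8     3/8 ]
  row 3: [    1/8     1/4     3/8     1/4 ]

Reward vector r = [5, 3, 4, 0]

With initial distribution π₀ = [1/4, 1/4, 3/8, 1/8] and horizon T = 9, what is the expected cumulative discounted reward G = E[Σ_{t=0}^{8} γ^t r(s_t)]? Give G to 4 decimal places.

t=0: π = [0.2500, 0.2500, 0.3750, 0.1250], E[r] = 3.5000, γ^t·E[r] = 3.500000, running G = 3.500000
t=1: π = [0.1875, 0.3281, 0.1875, 0.2969], E[r] = 2.6719, γ^t·E[r] = 1.870313, running G = 5.370313
t=2: π = [0.1895, 0.3145, 0.2227, 0.2734], E[r] = 2.7813, γ^t·E[r] = 1.362813, running G = 6.733125
t=3: π = [0.1880, 0.3171, 0.2170, 0.2778], E[r] = 2.7595, γ^t·E[r] = 0.946516, running G = 7.679641
t=4: π = [0.1881, 0.3168, 0.2180, 0.2771], E[r] = 2.7628, γ^t·E[r] = 0.663360, running G = 8.343001
t=5: π = [0.1881, 0.3168, 0.2178, 0.2772], E[r] = 2.7623, γ^t·E[r] = 0.464259, running G = 8.807260
t=6: π = [0.1881, 0.3168, 0.2178, 0.2772], E[r] = 2.7624, γ^t·E[r] = 0.324992, running G = 9.132252
t=7: π = [0.1881, 0.3168, 0.2178, 0.2772], E[r] = 2.7624, γ^t·E[r] = 0.227493, running G = 9.359745
t=8: π = [0.1881, 0.3168, 0.2178, 0.2772], E[r] = 2.7624, γ^t·E[r] = 0.159246, running G = 9.518991

G = 9.5190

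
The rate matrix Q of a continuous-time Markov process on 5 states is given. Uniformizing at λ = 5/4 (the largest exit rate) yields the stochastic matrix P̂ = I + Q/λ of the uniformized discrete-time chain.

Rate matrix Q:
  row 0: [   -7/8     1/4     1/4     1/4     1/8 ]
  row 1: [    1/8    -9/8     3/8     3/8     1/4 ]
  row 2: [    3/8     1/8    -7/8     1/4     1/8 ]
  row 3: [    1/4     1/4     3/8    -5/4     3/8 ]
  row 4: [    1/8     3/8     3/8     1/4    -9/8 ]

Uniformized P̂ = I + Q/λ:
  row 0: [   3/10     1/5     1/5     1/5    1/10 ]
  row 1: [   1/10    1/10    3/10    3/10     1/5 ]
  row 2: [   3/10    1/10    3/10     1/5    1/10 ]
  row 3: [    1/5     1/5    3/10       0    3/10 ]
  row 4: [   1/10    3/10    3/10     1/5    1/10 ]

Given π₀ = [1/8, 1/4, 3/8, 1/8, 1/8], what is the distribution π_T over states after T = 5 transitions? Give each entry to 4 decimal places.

π = [0.2172, 0.1705, 0.2783, 0.1809, 0.1532]

t=0: π = [0.1250, 0.2500, 0.3750, 0.1250, 0.1250]
t=1: π = [0.2125, 0.1500, 0.2875, 0.2000, 0.1500]
t=2: π = [0.2200, 0.1713, 0.2788, 0.1750, 0.1550]
t=3: π = [0.2173, 0.1705, 0.2780, 0.1821, 0.1521]
t=4: π = [0.2173, 0.1704, 0.2783, 0.1806, 0.1535]
t=5: π = [0.2172, 0.1705, 0.2783, 0.1809, 0.1532]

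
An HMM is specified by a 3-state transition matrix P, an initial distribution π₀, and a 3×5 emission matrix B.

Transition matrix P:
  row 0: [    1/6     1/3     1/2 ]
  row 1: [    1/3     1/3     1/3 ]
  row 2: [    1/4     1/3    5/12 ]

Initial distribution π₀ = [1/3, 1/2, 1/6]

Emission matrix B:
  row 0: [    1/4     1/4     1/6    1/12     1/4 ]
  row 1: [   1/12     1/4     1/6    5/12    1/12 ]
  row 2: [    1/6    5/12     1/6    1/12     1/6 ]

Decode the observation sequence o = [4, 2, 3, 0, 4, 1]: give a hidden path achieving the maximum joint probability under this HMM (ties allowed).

path = [0, 2, 1, 0, 2, 2]

t=0: δ = [8.333e-02, 4.167e-02, 2.778e-02]  (obs o_0=4)
t=1: δ = [2.315e-03, 4.630e-03, 6.944e-03]  ψ = [0, 0, 0]  (obs o_1=2)
t=2: δ = [1.447e-04, 9.645e-04, 2.411e-04]  ψ = [2, 2, 2]  (obs o_2=3)
t=3: δ = [8.038e-05, 2.679e-05, 5.358e-05]  ψ = [1, 1, 1]  (obs o_3=0)
t=4: δ = [3.349e-06, 2.233e-06, 6.698e-06]  ψ = [0, 0, 0]  (obs o_4=4)
t=5: δ = [4.186e-07, 5.582e-07, 1.163e-06]  ψ = [2, 2, 2]  (obs o_5=1)
backtrack: best end state = 2; path = [0, 2, 1, 0, 2, 2]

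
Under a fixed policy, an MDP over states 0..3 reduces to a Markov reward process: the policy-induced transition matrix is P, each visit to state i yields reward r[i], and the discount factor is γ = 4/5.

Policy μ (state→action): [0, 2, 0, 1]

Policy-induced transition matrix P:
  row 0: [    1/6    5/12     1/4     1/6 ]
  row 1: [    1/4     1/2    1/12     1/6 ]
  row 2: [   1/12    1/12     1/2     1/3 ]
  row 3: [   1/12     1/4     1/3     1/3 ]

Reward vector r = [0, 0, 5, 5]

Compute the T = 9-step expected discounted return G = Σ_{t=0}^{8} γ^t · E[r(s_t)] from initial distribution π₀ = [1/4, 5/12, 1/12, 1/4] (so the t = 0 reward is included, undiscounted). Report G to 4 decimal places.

t=0: π = [0.2500, 0.4167, 0.0833, 0.2500], E[r] = 1.6667, γ^t·E[r] = 1.666667, running G = 1.666667
t=1: π = [0.1736, 0.3819, 0.2222, 0.2222], E[r] = 2.2222, γ^t·E[r] = 1.777778, running G = 3.444444
t=2: π = [0.1615, 0.3374, 0.2604, 0.2407], E[r] = 2.5058, γ^t·E[r] = 1.603704, running G = 5.048148
t=3: π = [0.1530, 0.3179, 0.2789, 0.2502], E[r] = 2.6456, γ^t·E[r] = 1.354568, running G = 6.402716
t=4: π = [0.1491, 0.3085, 0.2876, 0.2549], E[r] = 2.7123, γ^t·E[r] = 1.110963, running G = 7.513679
t=5: π = [0.1472, 0.3040, 0.2917, 0.2571], E[r] = 2.7440, γ^t·E[r] = 0.899160, running G = 8.412840
t=6: π = [0.1463, 0.3019, 0.2937, 0.2581], E[r] = 2.7591, γ^t·E[r] = 0.723278, running G = 9.136118
t=7: π = [0.1458, 0.3009, 0.2946, 0.2586], E[r] = 2.7662, γ^t·E[r] = 0.580124, running G = 9.716242
t=8: π = [0.1456, 0.3004, 0.2951, 0.2589], E[r] = 2.7696, γ^t·E[r] = 0.464670, running G = 10.180912

G = 10.1809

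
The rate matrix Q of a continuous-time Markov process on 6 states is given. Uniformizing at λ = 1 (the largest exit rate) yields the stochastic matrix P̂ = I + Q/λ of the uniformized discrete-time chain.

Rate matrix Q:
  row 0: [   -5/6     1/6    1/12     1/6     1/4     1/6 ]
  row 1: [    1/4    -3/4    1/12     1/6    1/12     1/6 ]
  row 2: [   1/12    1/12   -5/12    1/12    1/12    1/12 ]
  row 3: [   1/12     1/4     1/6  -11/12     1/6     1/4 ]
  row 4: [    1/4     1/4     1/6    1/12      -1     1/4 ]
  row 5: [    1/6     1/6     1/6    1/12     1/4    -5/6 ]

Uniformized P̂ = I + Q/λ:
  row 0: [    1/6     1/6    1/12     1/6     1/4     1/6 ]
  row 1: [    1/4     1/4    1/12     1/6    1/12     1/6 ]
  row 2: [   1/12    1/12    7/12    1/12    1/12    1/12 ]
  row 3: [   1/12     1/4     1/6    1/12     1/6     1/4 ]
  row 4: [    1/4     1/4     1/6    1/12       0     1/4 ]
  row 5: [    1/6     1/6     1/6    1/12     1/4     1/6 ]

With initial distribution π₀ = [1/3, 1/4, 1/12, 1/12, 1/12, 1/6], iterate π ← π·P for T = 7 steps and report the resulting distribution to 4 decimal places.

π = [0.1645, 0.1832, 0.2353, 0.1123, 0.1368, 0.1679]

t=0: π = [0.3333, 0.2500, 0.0833, 0.0833, 0.0833, 0.1667]
t=1: π = [0.1806, 0.1944, 0.1528, 0.1319, 0.1667, 0.1736]
t=2: π = [0.1730, 0.1950, 0.1991, 0.1146, 0.1395, 0.1788]
t=3: π = [0.1684, 0.1875, 0.2189, 0.1140, 0.1399, 0.1712]
t=4: π = [0.1662, 0.1852, 0.2282, 0.1130, 0.1378, 0.1696]
t=5: π = [0.1651, 0.1840, 0.2325, 0.1126, 0.1372, 0.1685]
t=6: π = [0.1647, 0.1834, 0.2344, 0.1124, 0.1369, 0.1681]
t=7: π = [0.1645, 0.1832, 0.2353, 0.1123, 0.1368, 0.1679]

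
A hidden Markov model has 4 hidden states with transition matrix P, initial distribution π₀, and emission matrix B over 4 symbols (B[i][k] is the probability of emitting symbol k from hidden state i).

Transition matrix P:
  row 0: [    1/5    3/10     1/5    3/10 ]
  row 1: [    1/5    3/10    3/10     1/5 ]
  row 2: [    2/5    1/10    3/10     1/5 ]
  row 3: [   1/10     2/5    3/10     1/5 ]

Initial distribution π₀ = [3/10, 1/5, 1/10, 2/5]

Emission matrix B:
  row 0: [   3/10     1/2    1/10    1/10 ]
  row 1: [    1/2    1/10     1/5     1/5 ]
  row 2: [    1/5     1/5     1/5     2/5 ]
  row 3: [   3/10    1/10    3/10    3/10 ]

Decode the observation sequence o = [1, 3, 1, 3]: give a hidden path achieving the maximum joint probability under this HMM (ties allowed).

path = [0, 2, 0, 3]

t=0: δ = [1.500e-01, 2.000e-02, 2.000e-02, 4.000e-02]  (obs o_0=1)
t=1: δ = [3.000e-03, 9.000e-03, 1.200e-02, 1.350e-02]  ψ = [0, 0, 0, 0]  (obs o_1=3)
t=2: δ = [2.400e-03, 5.400e-04, 8.100e-04, 2.700e-04]  ψ = [2, 3, 3, 3]  (obs o_2=1)
t=3: δ = [4.800e-05, 1.440e-04, 1.920e-04, 2.160e-04]  ψ = [0, 0, 0, 0]  (obs o_3=3)
backtrack: best end state = 3; path = [0, 2, 0, 3]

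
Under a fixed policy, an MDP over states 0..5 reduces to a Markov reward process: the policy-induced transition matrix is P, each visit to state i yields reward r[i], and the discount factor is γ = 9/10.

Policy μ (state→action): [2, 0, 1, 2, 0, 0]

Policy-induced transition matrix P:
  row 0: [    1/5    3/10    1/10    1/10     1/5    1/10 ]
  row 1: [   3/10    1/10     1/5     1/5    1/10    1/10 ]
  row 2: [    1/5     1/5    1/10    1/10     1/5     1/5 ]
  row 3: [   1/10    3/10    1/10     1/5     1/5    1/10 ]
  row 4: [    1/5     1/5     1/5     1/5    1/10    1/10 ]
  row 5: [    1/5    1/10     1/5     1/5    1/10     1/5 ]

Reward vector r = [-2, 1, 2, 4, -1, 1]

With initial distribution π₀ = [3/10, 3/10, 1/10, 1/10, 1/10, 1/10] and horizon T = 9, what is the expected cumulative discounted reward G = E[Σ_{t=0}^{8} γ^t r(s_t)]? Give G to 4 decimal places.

t=0: π = [0.3000, 0.3000, 0.1000, 0.1000, 0.1000, 0.1000], E[r] = 0.3000, γ^t·E[r] = 0.300000, running G = 0.300000
t=1: π = [0.2200, 0.2000, 0.1500, 0.1600, 0.1500, 0.1200], E[r] = 0.6700, γ^t·E[r] = 0.603000, running G = 0.903000
t=2: π = [0.2040, 0.2060, 0.1470, 0.1630, 0.1530, 0.1270], E[r] = 0.7180, γ^t·E[r] = 0.581580, running G = 1.484580
t=3: π = [0.2043, 0.2034, 0.1486, 0.1649, 0.1514, 0.1274], E[r] = 0.7276, γ^t·E[r] = 0.530420, running G = 2.015000
t=4: π = [0.2039, 0.2038, 0.1482, 0.1647, 0.1518, 0.1276], E[r] = 0.7272, γ^t·E[r] = 0.477142, running G = 2.492143
t=5: π = [0.2039, 0.2037, 0.1483, 0.1648, 0.1517, 0.1276], E[r] = 0.7276, γ^t·E[r] = 0.429644, running G = 2.921787
t=6: π = [0.2039, 0.2037, 0.1483, 0.1648, 0.1517, 0.1276], E[r] = 0.7275, γ^t·E[r] = 0.386647, running G = 3.308434
t=7: π = [0.2039, 0.2037, 0.1483, 0.1648, 0.1517, 0.1276], E[r] = 0.7276, γ^t·E[r] = 0.347992, running G = 3.656426
t=8: π = [0.2039, 0.2037, 0.1483, 0.1648, 0.1517, 0.1276], E[r] = 0.7276, γ^t·E[r] = 0.313191, running G = 3.969616

G = 3.9696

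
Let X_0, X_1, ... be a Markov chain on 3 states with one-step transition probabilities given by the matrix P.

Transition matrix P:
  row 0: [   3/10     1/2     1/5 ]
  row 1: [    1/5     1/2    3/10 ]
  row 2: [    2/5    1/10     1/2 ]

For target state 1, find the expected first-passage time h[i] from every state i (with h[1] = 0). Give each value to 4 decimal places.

h = [2.5926, 0.0000, 4.0741]

First-step conditioning: h[1] = 0; for i ≠ 1, h[i] = 1 + Σ_k P[i][k]·h[k].
  h[0] = 1 + 3/10·h[0] + 1/5·h[2]
  h[2] = 1 + 2/5·h[0] + 1/2·h[2]
Solving the 2×2 linear system over states ≠ 1 gives exactly h = [70/27, 0, 110/27] (h[1] = 0 is the target).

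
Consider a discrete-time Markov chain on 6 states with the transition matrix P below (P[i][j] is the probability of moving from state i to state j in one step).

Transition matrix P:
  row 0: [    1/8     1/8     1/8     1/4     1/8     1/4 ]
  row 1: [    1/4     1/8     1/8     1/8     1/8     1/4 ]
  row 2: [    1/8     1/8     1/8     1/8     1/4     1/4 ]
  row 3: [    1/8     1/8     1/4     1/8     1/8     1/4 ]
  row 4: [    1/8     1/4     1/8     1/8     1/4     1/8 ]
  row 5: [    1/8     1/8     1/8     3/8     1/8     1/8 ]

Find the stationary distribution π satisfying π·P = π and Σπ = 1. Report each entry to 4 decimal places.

Balance equations π_j = Σ_i π_i·P[i][j]:
  π_0 = 1/8·π_0 + 1/4·π_1 + 1/8·π_2 + 1/8·π_3 + 1/8·π_4 + 1/8·π_5
  π_1 = 1/8·π_0 + 1/8·π_1 + 1/8·π_2 + 1/8·π_3 + 1/4·π_4 + 1/8·π_5
  π_2 = 1/8·π_0 + 1/8·π_1 + 1/8·π_2 + 1/4·π_3 + 1/8·π_4 + 1/8·π_5
  π_3 = 1/4·π_0 + 1/8·π_1 + 1/8·π_2 + 1/8·π_3 + 1/8·π_4 + 3/8·π_5
  π_4 = 1/8·π_0 + 1/8·π_1 + 1/4·π_2 + 1/8·π_3 + 1/4·π_4 + 1/8·π_5
  normalize: π_0 + π_1 + π_2 + π_3 + π_4 + π_5 = 1
Solving the linear system gives exactly π = [5281/36881, 5367/36881, 5504/36881, 7151/36881, 6055/36881, 7523/36881].

π = [0.1432, 0.1455, 0.1492, 0.1939, 0.1642, 0.2040]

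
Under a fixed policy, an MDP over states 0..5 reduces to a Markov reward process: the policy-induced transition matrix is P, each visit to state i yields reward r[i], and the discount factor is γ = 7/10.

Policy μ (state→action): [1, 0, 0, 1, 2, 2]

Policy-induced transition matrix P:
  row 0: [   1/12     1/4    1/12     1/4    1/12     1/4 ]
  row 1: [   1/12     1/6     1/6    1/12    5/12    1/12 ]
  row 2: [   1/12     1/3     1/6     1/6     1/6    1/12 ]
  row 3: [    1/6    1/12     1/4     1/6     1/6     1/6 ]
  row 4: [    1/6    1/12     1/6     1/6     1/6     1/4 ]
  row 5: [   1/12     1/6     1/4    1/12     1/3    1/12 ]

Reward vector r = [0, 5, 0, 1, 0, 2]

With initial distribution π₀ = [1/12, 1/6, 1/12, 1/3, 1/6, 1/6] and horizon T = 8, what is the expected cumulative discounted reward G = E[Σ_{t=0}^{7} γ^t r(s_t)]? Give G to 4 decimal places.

t=0: π = [0.0833, 0.1667, 0.0833, 0.3333, 0.1667, 0.1667], E[r] = 1.5000, γ^t·E[r] = 1.500000, running G = 1.500000
t=1: π = [0.1250, 0.1458, 0.2014, 0.1458, 0.2292, 0.1528], E[r] = 1.1806, γ^t·E[r] = 0.826389, running G = 2.326389
t=2: π = [0.1146, 0.1794, 0.1811, 0.1522, 0.2182, 0.1545], E[r] = 1.3582, γ^t·E[r] = 0.665527, running G = 2.991916
t=3: π = [0.1142, 0.1755, 0.1827, 0.1484, 0.2277, 0.1515], E[r] = 1.3290, γ^t·E[r] = 0.455861, running G = 3.447777
t=4: π = [0.1147, 0.1753, 0.1821, 0.1489, 0.2263, 0.1527], E[r] = 1.3307, γ^t·E[r] = 0.319510, running G = 3.767287
t=5: π = [0.1146, 0.1753, 0.1822, 0.1489, 0.2264, 0.1526], E[r] = 1.3306, γ^t·E[r] = 0.223633, running G = 3.990919
t=6: π = [0.1146, 0.1753, 0.1822, 0.1489, 0.2264, 0.1526], E[r] = 1.3306, γ^t·E[r] = 0.156547, running G = 4.147466
t=7: π = [0.1146, 0.1753, 0.1822, 0.1489, 0.2264, 0.1526], E[r] = 1.3306, γ^t·E[r] = 0.109583, running G = 4.257049

G = 4.2570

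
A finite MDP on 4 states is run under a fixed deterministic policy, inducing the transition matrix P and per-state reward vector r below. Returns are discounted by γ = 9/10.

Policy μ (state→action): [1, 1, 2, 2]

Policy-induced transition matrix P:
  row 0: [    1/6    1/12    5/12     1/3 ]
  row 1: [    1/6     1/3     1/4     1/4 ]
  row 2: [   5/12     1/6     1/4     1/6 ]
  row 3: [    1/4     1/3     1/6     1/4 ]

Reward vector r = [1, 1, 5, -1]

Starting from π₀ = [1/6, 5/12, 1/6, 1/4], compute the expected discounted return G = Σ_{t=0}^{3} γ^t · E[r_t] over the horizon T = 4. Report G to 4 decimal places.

G = 4.9742

t=0: π = [0.1667, 0.4167, 0.1667, 0.2500], E[r] = 1.1667, γ^t·E[r] = 1.166667, running G = 1.166667
t=1: π = [0.2292, 0.2639, 0.2569, 0.2500], E[r] = 1.5278, γ^t·E[r] = 1.375000, running G = 2.541667
t=2: π = [0.2517, 0.2332, 0.2674, 0.2477], E[r] = 1.5741, γ^t·E[r] = 1.275000, running G = 3.816667
t=3: π = [0.2541, 0.2258, 0.2713, 0.2487], E[r] = 1.5879, γ^t·E[r] = 1.157555, running G = 4.974221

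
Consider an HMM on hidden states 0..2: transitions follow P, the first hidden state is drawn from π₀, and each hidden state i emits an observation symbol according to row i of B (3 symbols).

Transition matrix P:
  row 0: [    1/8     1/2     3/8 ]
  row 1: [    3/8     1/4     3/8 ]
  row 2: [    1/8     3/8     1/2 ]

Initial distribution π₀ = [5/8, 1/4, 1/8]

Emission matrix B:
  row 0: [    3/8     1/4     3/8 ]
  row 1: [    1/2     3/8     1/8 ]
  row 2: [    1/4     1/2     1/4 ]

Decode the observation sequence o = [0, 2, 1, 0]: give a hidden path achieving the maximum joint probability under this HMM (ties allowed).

path = [0, 2, 2, 1]

t=0: δ = [2.344e-01, 1.250e-01, 3.125e-02]  (obs o_0=0)
t=1: δ = [1.758e-02, 1.465e-02, 2.197e-02]  ψ = [1, 0, 0]  (obs o_1=2)
t=2: δ = [1.373e-03, 3.296e-03, 5.493e-03]  ψ = [1, 0, 2]  (obs o_2=1)
t=3: δ = [4.635e-04, 1.030e-03, 6.866e-04]  ψ = [1, 2, 2]  (obs o_3=0)
backtrack: best end state = 1; path = [0, 2, 2, 1]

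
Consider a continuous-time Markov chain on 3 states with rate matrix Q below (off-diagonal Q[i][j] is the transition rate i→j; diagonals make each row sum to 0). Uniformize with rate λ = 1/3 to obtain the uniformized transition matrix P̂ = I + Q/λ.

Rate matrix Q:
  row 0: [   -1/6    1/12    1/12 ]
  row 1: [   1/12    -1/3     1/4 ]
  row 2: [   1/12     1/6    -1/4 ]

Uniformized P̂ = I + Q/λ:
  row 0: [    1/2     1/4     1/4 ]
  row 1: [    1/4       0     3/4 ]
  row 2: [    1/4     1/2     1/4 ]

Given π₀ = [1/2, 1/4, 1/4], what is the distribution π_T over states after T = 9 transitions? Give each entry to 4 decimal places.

t=0: π = [0.5000, 0.2500, 0.2500]
t=1: π = [0.3750, 0.2500, 0.3750]
t=2: π = [0.3438, 0.2813, 0.3750]
t=3: π = [0.3359, 0.2734, 0.3906]
t=4: π = [0.3340, 0.2793, 0.3867]
t=5: π = [0.3335, 0.2769, 0.3896]
t=6: π = [0.3334, 0.2782, 0.3884]
t=7: π = [0.3333, 0.2776, 0.3891]
t=8: π = [0.3333, 0.2779, 0.3888]
t=9: π = [0.3333, 0.2777, 0.3889]

π = [0.3333, 0.2777, 0.3889]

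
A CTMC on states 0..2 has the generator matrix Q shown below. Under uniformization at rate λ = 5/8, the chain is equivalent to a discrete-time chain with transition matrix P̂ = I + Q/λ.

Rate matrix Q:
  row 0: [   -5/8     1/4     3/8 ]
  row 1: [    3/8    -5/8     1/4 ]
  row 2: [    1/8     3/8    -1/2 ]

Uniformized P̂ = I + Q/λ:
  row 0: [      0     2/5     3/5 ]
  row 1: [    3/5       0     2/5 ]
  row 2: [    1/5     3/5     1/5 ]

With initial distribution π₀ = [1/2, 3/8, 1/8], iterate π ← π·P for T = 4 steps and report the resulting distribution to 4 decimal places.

π = [0.2664, 0.3494, 0.3842]

t=0: π = [0.5000, 0.3750, 0.1250]
t=1: π = [0.2500, 0.2750, 0.4750]
t=2: π = [0.2600, 0.3850, 0.3550]
t=3: π = [0.3020, 0.3170, 0.3810]
t=4: π = [0.2664, 0.3494, 0.3842]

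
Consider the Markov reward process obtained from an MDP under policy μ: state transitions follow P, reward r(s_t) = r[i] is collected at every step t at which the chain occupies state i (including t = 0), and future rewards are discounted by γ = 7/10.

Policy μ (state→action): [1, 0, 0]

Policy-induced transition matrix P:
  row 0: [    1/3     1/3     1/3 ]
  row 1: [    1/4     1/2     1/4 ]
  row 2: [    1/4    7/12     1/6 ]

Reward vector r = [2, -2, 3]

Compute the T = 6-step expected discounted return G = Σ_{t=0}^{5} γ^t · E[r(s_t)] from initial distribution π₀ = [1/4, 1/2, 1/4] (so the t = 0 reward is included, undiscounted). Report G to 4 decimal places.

t=0: π = [0.2500, 0.5000, 0.2500], E[r] = 0.2500, γ^t·E[r] = 0.250000, running G = 0.250000
t=1: π = [0.2708, 0.4792, 0.2500], E[r] = 0.3333, γ^t·E[r] = 0.233333, running G = 0.483333
t=2: π = [0.2726, 0.4757, 0.2517], E[r] = 0.3490, γ^t·E[r] = 0.170990, running G = 0.654323
t=3: π = [0.2727, 0.4755, 0.2517], E[r] = 0.3495, γ^t·E[r] = 0.119891, running G = 0.774214
t=4: π = [0.2727, 0.4755, 0.2517], E[r] = 0.3496, γ^t·E[r] = 0.083950, running G = 0.858164
t=5: π = [0.2727, 0.4755, 0.2517], E[r] = 0.3496, γ^t·E[r] = 0.058766, running G = 0.916930

G = 0.9169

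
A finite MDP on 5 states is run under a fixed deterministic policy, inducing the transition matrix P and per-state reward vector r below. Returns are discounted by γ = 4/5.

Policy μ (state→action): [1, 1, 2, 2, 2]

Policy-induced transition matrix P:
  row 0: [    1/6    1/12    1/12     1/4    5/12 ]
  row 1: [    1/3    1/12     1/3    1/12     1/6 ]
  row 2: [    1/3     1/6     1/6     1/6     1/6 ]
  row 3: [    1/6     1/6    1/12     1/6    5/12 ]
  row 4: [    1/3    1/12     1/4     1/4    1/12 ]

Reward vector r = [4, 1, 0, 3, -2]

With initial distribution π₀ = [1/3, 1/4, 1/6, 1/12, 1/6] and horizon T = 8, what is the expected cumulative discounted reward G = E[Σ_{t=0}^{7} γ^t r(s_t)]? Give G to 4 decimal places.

t=0: π = [0.3333, 0.2500, 0.1667, 0.0833, 0.1667], E[r] = 1.5000, γ^t·E[r] = 1.500000, running G = 1.500000
t=1: π = [0.2639, 0.1042, 0.1875, 0.1875, 0.2569], E[r] = 1.2083, γ^t·E[r] = 0.966667, running G = 2.466667
t=2: π = [0.2581, 0.1146, 0.1678, 0.2014, 0.2581], E[r] = 1.2350, γ^t·E[r] = 0.790370, running G = 3.257037
t=3: π = [0.2568, 0.1141, 0.1690, 0.2001, 0.2600], E[r] = 1.2215, γ^t·E[r] = 0.625383, running G = 3.882420
t=4: π = [0.2572, 0.1141, 0.1693, 0.2002, 0.2592], E[r] = 1.2251, γ^t·E[r] = 0.501788, running G = 4.384207
t=5: π = [0.2571, 0.1141, 0.1692, 0.2002, 0.2594], E[r] = 1.2243, γ^t·E[r] = 0.401166, running G = 4.785374
t=6: π = [0.2571, 0.1141, 0.1692, 0.2002, 0.2594], E[r] = 1.2244, γ^t·E[r] = 0.320980, running G = 5.106354
t=7: π = [0.2571, 0.1141, 0.1692, 0.2002, 0.2594], E[r] = 1.2244, γ^t·E[r] = 0.256776, running G = 5.363129

G = 5.3631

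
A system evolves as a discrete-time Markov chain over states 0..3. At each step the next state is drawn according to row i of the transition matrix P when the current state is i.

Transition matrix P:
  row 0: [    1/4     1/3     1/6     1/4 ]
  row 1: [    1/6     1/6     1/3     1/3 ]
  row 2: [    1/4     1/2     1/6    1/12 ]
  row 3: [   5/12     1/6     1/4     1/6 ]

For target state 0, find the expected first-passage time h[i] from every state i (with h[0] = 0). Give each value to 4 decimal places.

h = [0.0000, 4.0632, 3.9579, 3.2000]

First-step conditioning: h[0] = 0; for i ≠ 0, h[i] = 1 + Σ_k P[i][k]·h[k].
  h[1] = 1 + 1/6·h[1] + 1/3·h[2] + 1/3·h[3]
  h[2] = 1 + 1/2·h[1] + 1/6·h[2] + 1/12·h[3]
  h[3] = 1 + 1/6·h[1] + 1/4·h[2] + 1/6·h[3]
Solving the 3×3 linear system over states ≠ 0 gives exactly h = [0, 386/95, 376/95, 16/5] (h[0] = 0 is the target).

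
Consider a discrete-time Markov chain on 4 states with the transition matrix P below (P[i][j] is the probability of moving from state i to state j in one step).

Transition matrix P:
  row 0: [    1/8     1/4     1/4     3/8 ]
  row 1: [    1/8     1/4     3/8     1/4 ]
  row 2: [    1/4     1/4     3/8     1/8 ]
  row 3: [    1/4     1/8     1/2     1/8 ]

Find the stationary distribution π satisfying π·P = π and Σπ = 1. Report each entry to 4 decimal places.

π = [0.1973, 0.2247, 0.3756, 0.2024]

Balance equations π_j = Σ_i π_i·P[i][j]:
  π_0 = 1/8·π_0 + 1/8·π_1 + 1/4·π_2 + 1/4·π_3
  π_1 = 1/4·π_0 + 1/4·π_1 + 1/4·π_2 + 1/8·π_3
  π_2 = 1/4·π_0 + 3/8·π_1 + 3/8·π_2 + 1/2·π_3
  normalize: π_0 + π_1 + π_2 + π_3 = 1
Solving the linear system gives exactly π = [115/583, 131/583, 219/583, 118/583].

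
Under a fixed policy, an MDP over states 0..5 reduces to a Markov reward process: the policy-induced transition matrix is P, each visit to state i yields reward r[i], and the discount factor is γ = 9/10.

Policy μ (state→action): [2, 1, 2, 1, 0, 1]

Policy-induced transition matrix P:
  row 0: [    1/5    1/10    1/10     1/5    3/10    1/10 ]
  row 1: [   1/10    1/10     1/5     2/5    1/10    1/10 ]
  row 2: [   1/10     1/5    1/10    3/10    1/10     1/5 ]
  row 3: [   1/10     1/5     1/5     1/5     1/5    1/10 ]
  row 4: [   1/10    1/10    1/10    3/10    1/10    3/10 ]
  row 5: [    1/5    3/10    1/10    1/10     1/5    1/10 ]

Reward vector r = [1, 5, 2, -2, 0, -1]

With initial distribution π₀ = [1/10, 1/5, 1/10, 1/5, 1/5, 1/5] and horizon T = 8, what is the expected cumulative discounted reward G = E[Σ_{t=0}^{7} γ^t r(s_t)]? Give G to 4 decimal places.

t=0: π = [0.1000, 0.2000, 0.1000, 0.2000, 0.2000, 0.2000], E[r] = 0.7000, γ^t·E[r] = 0.700000, running G = 0.700000
t=1: π = [0.1300, 0.1700, 0.1400, 0.2500, 0.1600, 0.1500], E[r] = 0.6100, γ^t·E[r] = 0.549000, running G = 1.249000
t=2: π = [0.1280, 0.1690, 0.1420, 0.2490, 0.1660, 0.1460], E[r] = 0.6130, γ^t·E[r] = 0.496530, running G = 1.745530
t=3: π = [0.1274, 0.1683, 0.1418, 0.2500, 0.1651, 0.1474], E[r] = 0.6051, γ^t·E[r] = 0.441118, running G = 2.186648
t=4: π = [0.1275, 0.1687, 0.1418, 0.2496, 0.1652, 0.1472], E[r] = 0.6080, γ^t·E[r] = 0.398922, running G = 2.585570
t=5: π = [0.1275, 0.1686, 0.1418, 0.2497, 0.1652, 0.1472], E[r] = 0.6074, γ^t·E[r] = 0.358652, running G = 2.944222
t=6: π = [0.1275, 0.1686, 0.1418, 0.2497, 0.1652, 0.1472], E[r] = 0.6075, γ^t·E[r] = 0.322862, running G = 3.267084
t=7: π = [0.1275, 0.1686, 0.1418, 0.2497, 0.1652, 0.1472], E[r] = 0.6075, γ^t·E[r] = 0.290559, running G = 3.557643

G = 3.5576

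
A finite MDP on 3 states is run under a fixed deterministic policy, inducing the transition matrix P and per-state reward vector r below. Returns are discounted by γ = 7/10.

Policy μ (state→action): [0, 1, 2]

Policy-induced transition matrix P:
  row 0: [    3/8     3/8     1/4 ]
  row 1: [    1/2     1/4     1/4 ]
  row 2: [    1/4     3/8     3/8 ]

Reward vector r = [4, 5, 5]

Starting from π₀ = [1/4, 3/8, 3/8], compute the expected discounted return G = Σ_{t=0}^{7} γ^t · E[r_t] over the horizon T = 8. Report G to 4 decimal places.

G = 14.6454

t=0: π = [0.2500, 0.3750, 0.3750], E[r] = 4.7500, γ^t·E[r] = 4.750000, running G = 4.750000
t=1: π = [0.3750, 0.3281, 0.2969], E[r] = 4.6250, γ^t·E[r] = 3.237500, running G = 7.987500
t=2: π = [0.3789, 0.3340, 0.2871], E[r] = 4.6211, γ^t·E[r] = 2.264336, running G = 10.251836
t=3: π = [0.3809, 0.3333, 0.2859], E[r] = 4.6191, γ^t·E[r] = 1.584365, running G = 11.836201
t=4: π = [0.3809, 0.3333, 0.2857], E[r] = 4.6191, γ^t·E[r] = 1.109041, running G = 12.945242
t=5: π = [0.3810, 0.3333, 0.2857], E[r] = 4.6190, γ^t·E[r] = 0.776324, running G = 13.721566
t=6: π = [0.3810, 0.3333, 0.2857], E[r] = 4.6190, γ^t·E[r] = 0.543426, running G = 14.264992
t=7: π = [0.3810, 0.3333, 0.2857], E[r] = 4.6190, γ^t·E[r] = 0.380398, running G = 14.645391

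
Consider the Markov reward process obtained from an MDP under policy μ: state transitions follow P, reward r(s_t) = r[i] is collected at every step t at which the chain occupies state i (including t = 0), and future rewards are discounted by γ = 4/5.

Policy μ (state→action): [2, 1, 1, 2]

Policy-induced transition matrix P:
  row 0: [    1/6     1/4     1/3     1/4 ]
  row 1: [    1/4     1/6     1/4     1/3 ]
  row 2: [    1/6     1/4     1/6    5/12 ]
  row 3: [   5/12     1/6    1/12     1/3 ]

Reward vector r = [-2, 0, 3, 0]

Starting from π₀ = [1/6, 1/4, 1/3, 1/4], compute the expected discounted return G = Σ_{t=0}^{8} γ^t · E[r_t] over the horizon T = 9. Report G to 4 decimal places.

t=0: π = [0.1667, 0.2500, 0.3333, 0.2500], E[r] = 0.6667, γ^t·E[r] = 0.666667, running G = 0.666667
t=1: π = [0.2500, 0.2083, 0.1944, 0.3472], E[r] = 0.0833, γ^t·E[r] = 0.066667, running G = 0.733333
t=2: π = [0.2708, 0.2037, 0.1968, 0.3287], E[r] = 0.0486, γ^t·E[r] = 0.031111, running G = 0.764444
t=3: π = [0.2658, 0.2056, 0.2014, 0.3272], E[r] = 0.0725, γ^t·E[r] = 0.037136, running G = 0.801580
t=4: π = [0.2656, 0.2056, 0.2008, 0.3280], E[r] = 0.0713, γ^t·E[r] = 0.029221, running G = 0.830802
t=5: π = [0.2658, 0.2055, 0.2007, 0.3279], E[r] = 0.0706, γ^t·E[r] = 0.023142, running G = 0.853943
t=6: π = [0.2658, 0.2055, 0.2008, 0.3279], E[r] = 0.0707, γ^t·E[r] = 0.018543, running G = 0.872487
t=7: π = [0.2658, 0.2055, 0.2008, 0.3279], E[r] = 0.0708, γ^t·E[r] = 0.014838, running G = 0.887324
t=8: π = [0.2658, 0.2055, 0.2008, 0.3279], E[r] = 0.0707, γ^t·E[r] = 0.011869, running G = 0.899193

G = 0.8992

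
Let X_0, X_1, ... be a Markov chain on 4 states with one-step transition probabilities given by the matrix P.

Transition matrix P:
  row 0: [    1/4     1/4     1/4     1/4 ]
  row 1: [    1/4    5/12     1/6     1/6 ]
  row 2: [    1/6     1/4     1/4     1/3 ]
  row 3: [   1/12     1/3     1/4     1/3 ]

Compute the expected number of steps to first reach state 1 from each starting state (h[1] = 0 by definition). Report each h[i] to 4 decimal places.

First-step conditioning: h[1] = 0; for i ≠ 1, h[i] = 1 + Σ_k P[i][k]·h[k].
  h[0] = 1 + 1/4·h[0] + 1/4·h[2] + 1/4·h[3]
  h[2] = 1 + 1/6·h[0] + 1/4·h[2] + 1/3·h[3]
  h[3] = 1 + 1/12·h[0] + 1/4·h[2] + 1/3·h[3]
Solving the 3×3 linear system over states ≠ 1 gives exactly h = [528/145, 0, 524/145, 96/29] (h[1] = 0 is the target).

h = [3.6414, 0.0000, 3.6138, 3.3103]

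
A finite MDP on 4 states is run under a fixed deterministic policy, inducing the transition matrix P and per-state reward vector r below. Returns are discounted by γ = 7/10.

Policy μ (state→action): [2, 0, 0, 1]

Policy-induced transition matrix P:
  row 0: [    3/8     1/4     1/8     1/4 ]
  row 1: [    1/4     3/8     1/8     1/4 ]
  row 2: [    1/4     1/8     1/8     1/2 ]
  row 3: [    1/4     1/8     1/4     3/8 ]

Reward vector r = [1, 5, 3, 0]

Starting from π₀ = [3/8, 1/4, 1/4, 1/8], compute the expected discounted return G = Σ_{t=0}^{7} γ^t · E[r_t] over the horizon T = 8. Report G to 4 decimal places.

G = 6.3931

t=0: π = [0.3750, 0.2500, 0.2500, 0.1250], E[r] = 2.3750, γ^t·E[r] = 2.375000, running G = 2.375000
t=1: π = [0.2969, 0.2344, 0.1406, 0.3281], E[r] = 1.8906, γ^t·E[r] = 1.323438, running G = 3.698438
t=2: π = [0.2871, 0.2207, 0.1660, 0.3262], E[r] = 1.8887, γ^t·E[r] = 0.925449, running G = 4.623887
t=3: π = [0.2859, 0.2161, 0.1658, 0.3323], E[r] = 1.8635, γ^t·E[r] = 0.639189, running G = 5.263076
t=4: π = [0.2857, 0.2148, 0.1665, 0.3330], E[r] = 1.8591, γ^t·E[r] = 0.446370, running G = 5.709446
t=5: π = [0.2857, 0.2144, 0.1666, 0.3333], E[r] = 1.8576, γ^t·E[r] = 0.312208, running G = 6.021654
t=6: π = [0.2857, 0.2143, 0.1667, 0.3333], E[r] = 1.8573, γ^t·E[r] = 0.218505, running G = 6.240160
t=7: π = [0.2857, 0.2143, 0.1667, 0.3333], E[r] = 1.8572, γ^t·E[r] = 0.152946, running G = 6.393106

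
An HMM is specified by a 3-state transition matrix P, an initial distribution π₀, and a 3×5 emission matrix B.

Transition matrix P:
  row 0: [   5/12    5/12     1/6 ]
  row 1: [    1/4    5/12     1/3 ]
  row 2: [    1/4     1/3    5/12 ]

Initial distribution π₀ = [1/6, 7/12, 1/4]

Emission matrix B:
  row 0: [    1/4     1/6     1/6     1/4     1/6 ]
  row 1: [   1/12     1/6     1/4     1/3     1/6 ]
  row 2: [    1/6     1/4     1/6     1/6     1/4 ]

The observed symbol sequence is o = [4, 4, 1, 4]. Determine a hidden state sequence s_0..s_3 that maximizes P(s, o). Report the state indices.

t=0: δ = [2.778e-02, 9.722e-02, 6.250e-02]  (obs o_0=4)
t=1: δ = [4.051e-03, 6.752e-03, 8.102e-03]  ψ = [1, 1, 1]  (obs o_1=4)
t=2: δ = [3.376e-04, 4.689e-04, 8.439e-04]  ψ = [2, 1, 2]  (obs o_2=1)
t=3: δ = [3.516e-05, 4.689e-05, 8.791e-05]  ψ = [2, 2, 2]  (obs o_3=4)
backtrack: best end state = 2; path = [1, 2, 2, 2]

path = [1, 2, 2, 2]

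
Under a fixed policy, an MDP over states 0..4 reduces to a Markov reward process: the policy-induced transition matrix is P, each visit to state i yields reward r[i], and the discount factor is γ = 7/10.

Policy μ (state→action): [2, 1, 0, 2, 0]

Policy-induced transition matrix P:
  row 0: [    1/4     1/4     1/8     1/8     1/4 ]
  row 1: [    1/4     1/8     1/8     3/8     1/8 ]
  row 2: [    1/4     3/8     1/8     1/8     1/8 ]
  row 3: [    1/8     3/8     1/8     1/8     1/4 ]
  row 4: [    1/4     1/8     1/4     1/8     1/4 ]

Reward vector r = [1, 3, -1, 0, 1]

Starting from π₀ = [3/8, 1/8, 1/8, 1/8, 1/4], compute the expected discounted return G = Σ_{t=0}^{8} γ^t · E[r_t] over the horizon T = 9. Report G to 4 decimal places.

G = 3.0524

t=0: π = [0.3750, 0.1250, 0.1250, 0.1250, 0.2500], E[r] = 0.8750, γ^t·E[r] = 0.875000, running G = 0.875000
t=1: π = [0.2344, 0.2344, 0.1563, 0.1563, 0.2188], E[r] = 1.0000, γ^t·E[r] = 0.700000, running G = 1.575000
t=2: π = [0.2305, 0.2324, 0.1523, 0.1836, 0.2012], E[r] = 0.9766, γ^t·E[r] = 0.478516, running G = 2.053516
t=3: π = [0.2271, 0.2378, 0.1501, 0.1831, 0.2019], E[r] = 0.9922, γ^t·E[r] = 0.340320, running G = 2.393836
t=4: π = [0.2271, 0.2367, 0.1502, 0.1844, 0.2015], E[r] = 0.9885, γ^t·E[r] = 0.237330, running G = 2.631166
t=5: π = [0.2269, 0.2371, 0.1502, 0.1842, 0.2016], E[r] = 0.9896, γ^t·E[r] = 0.166317, running G = 2.797483
t=6: π = [0.2270, 0.2370, 0.1502, 0.1843, 0.2016], E[r] = 0.9892, γ^t·E[r] = 0.116384, running G = 2.913867
t=7: π = [0.2270, 0.2370, 0.1502, 0.1842, 0.2016], E[r] = 0.9893, γ^t·E[r] = 0.081476, running G = 2.995343
t=8: π = [0.2270, 0.2370, 0.1502, 0.1842, 0.2016], E[r] = 0.9893, γ^t·E[r] = 0.057032, running G = 3.052375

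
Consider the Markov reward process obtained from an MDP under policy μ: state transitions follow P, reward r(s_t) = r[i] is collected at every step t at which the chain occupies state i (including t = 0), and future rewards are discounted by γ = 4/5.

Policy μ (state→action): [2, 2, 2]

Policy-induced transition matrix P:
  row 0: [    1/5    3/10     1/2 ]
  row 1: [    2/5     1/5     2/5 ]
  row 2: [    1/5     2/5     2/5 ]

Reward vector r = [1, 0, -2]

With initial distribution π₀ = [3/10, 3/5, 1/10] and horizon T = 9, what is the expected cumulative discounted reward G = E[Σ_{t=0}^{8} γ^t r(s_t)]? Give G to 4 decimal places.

t=0: π = [0.3000, 0.6000, 0.1000], E[r] = 0.1000, γ^t·E[r] = 0.100000, running G = 0.100000
t=1: π = [0.3200, 0.2500, 0.4300], E[r] = -0.5400, γ^t·E[r] = -0.432000, running G = -0.332000
t=2: π = [0.2500, 0.3180, 0.4320], E[r] = -0.6140, γ^t·E[r] = -0.392960, running G = -0.724960
t=3: π = [0.2636, 0.3114, 0.4250], E[r] = -0.5864, γ^t·E[r] = -0.300237, running G = -1.025197
t=4: π = [0.2623, 0.3114, 0.4264], E[r] = -0.5904, γ^t·E[r] = -0.241844, running G = -1.267041
t=5: π = [0.2623, 0.3115, 0.4262], E[r] = -0.5902, γ^t·E[r] = -0.193391, running G = -1.460433
t=6: π = [0.2623, 0.3115, 0.4262], E[r] = -0.5902, γ^t·E[r] = -0.154705, running G = -1.615138
t=7: π = [0.2623, 0.3115, 0.4262], E[r] = -0.5902, γ^t·E[r] = -0.123767, running G = -1.738905
t=8: π = [0.2623, 0.3115, 0.4262], E[r] = -0.5902, γ^t·E[r] = -0.099013, running G = -1.837918

G = -1.8379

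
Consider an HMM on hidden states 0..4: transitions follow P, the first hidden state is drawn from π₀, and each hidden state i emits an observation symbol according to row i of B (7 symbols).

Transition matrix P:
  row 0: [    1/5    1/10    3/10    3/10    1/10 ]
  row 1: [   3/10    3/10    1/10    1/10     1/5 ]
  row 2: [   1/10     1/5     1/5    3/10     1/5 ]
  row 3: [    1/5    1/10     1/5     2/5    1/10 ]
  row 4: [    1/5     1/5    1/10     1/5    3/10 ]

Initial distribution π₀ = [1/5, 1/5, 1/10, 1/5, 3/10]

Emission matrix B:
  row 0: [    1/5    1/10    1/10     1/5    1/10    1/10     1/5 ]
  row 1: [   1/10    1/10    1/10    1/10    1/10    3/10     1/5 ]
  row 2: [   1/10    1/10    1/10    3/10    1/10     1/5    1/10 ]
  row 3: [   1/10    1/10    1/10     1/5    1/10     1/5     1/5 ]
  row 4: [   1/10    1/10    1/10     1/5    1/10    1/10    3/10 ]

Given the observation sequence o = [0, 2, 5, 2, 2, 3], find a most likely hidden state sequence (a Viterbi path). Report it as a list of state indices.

t=0: δ = [4.000e-02, 2.000e-02, 1.000e-02, 2.000e-02, 3.000e-02]  (obs o_0=0)
t=1: δ = [8.000e-04, 6.000e-04, 1.200e-03, 1.200e-03, 9.000e-04]  ψ = [0, 1, 0, 0, 4]  (obs o_1=2)
t=2: δ = [2.400e-05, 7.200e-05, 4.800e-05, 9.600e-05, 2.700e-05]  ψ = [3, 2, 0, 3, 4]  (obs o_2=5)
t=3: δ = [2.160e-06, 2.160e-06, 1.920e-06, 3.840e-06, 1.440e-06]  ψ = [1, 1, 3, 3, 1]  (obs o_3=2)
t=4: δ = [7.680e-08, 6.480e-08, 7.680e-08, 1.536e-07, 4.320e-08]  ψ = [3, 1, 3, 3, 1]  (obs o_4=2)
t=5: δ = [6.144e-09, 1.944e-09, 9.216e-09, 1.229e-08, 3.072e-09]  ψ = [3, 1, 3, 3, 2]  (obs o_5=3)
backtrack: best end state = 3; path = [0, 3, 3, 3, 3, 3]

path = [0, 3, 3, 3, 3, 3]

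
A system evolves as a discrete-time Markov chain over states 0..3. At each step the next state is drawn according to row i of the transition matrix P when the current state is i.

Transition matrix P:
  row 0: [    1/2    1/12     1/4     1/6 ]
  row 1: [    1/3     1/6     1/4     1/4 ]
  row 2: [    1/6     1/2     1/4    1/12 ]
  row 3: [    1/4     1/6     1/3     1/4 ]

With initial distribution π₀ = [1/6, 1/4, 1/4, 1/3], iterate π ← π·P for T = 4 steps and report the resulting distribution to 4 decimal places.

π = [0.3288, 0.2277, 0.2649, 0.1786]

t=0: π = [0.1667, 0.2500, 0.2500, 0.3333]
t=1: π = [0.2917, 0.2361, 0.2778, 0.1944]
t=2: π = [0.3194, 0.2350, 0.2662, 0.1794]
t=3: π = [0.3273, 0.2288, 0.2649, 0.1790]
t=4: π = [0.3288, 0.2277, 0.2649, 0.1786]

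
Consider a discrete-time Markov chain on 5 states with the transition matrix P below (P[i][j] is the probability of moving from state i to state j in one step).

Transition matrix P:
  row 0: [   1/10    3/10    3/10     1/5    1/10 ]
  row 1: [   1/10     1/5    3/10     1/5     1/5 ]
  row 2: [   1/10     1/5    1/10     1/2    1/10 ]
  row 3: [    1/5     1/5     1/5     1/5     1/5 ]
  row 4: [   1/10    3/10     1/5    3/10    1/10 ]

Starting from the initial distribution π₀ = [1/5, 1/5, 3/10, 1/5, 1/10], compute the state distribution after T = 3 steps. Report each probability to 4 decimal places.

π = [0.1277, 0.2283, 0.2142, 0.2795, 0.1503]

t=0: π = [0.2000, 0.2000, 0.3000, 0.2000, 0.1000]
t=1: π = [0.1200, 0.2300, 0.2100, 0.3000, 0.1400]
t=2: π = [0.1300, 0.2260, 0.2140, 0.2770, 0.1530]
t=3: π = [0.1277, 0.2283, 0.2142, 0.2795, 0.1503]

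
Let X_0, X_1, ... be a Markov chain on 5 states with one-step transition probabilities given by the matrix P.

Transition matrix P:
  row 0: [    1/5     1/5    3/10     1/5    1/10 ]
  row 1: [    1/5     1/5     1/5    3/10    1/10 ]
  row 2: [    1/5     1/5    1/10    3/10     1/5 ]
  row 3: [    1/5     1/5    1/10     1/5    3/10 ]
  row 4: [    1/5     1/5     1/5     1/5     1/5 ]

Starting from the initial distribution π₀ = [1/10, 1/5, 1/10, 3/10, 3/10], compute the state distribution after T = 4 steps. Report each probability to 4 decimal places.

π = [0.2000, 0.2000, 0.1784, 0.2378, 0.1838]

t=0: π = [0.1000, 0.2000, 0.1000, 0.3000, 0.3000]
t=1: π = [0.2000, 0.2000, 0.1700, 0.2300, 0.2000]
t=2: π = [0.2000, 0.2000, 0.1800, 0.2370, 0.1830]
t=3: π = [0.2000, 0.2000, 0.1783, 0.2380, 0.1837]
t=4: π = [0.2000, 0.2000, 0.1784, 0.2378, 0.1838]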